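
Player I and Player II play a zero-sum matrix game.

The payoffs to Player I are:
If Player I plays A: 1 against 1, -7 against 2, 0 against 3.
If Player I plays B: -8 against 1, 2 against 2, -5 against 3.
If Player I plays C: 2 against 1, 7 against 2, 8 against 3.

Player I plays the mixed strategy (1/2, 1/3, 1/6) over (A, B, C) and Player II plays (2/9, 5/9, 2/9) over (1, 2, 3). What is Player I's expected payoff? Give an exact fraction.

Against (2/9, 5/9, 2/9), each row's expected payoff is A: -11/3; B: -16/9; C: 55/9.
Taking the (1/2, 1/3, 1/6)-weighted average: (1/2)·(-11/3) + (1/3)·(-16/9) + (1/6)·(55/9) = -38/27.

-38/27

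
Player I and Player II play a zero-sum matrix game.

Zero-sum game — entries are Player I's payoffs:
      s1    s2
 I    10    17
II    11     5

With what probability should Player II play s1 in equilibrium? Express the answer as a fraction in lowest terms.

12/13

Row minima are 10 and 5, so Player I's maximin is 10; column maxima are 11 and 17, so Player II's minimax is 11. These differ, so the equilibrium is in mixed strategies.
Let Player II play s1 with probability q. Player I is indifferent when 10q + 17(1−q) = 11q + 5(1−q), giving q = 12/13.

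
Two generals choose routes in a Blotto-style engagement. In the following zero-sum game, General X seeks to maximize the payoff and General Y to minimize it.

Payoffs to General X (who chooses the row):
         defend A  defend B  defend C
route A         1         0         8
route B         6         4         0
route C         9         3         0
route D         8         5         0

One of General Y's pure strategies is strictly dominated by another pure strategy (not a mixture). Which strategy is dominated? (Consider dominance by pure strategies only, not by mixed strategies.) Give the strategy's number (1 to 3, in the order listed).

General Y prefers columns that give General X less. Compare defend A with defend B: 0 < 1, 4 < 6, 3 < 9, 5 < 8.
So defend B strictly dominates defend A for General Y; defend A is strictly dominated.

1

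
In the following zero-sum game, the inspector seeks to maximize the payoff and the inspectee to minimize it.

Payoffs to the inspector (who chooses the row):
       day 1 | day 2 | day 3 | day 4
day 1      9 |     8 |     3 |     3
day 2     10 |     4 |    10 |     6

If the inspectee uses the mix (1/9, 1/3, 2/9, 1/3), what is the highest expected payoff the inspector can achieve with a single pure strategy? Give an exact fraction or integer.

20/3

day 1: (9)·(1/9) + (8)·(1/3) + (3)·(2/9) + (3)·(1/3) = 16/3.
day 2: (10)·(1/9) + (4)·(1/3) + (10)·(2/9) + (6)·(1/3) = 20/3.
The best pure response is day 2 with expected payoff 20/3.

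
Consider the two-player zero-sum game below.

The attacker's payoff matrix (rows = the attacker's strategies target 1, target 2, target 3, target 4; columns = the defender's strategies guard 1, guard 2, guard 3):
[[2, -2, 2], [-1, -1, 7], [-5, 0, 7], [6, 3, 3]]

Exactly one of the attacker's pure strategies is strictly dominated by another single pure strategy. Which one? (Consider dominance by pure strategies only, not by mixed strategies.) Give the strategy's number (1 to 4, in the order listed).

Compare target 1 with target 4: 6 > 2, 3 > -2, 3 > 2.
So target 4 strictly dominates target 1 for the attacker; target 1 is strictly dominated.

1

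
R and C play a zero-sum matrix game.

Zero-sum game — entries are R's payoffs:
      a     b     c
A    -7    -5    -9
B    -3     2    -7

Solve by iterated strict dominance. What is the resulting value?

-7

Row A is strictly dominated by row B (-3>-7, 2>-5, -7>-9); eliminate A.
Column b is strictly dominated by a for C (-3<2); eliminate b.
Column a is strictly dominated by c for C (-7<-3); eliminate a.
Only (B, c) remains, with payoff -7.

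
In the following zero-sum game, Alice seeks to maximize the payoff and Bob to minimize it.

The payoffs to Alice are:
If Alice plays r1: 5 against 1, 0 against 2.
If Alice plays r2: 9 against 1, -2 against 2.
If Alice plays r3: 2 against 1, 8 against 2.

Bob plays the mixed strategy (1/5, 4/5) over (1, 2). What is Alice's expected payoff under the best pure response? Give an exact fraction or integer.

r1: (5)·(1/5) + (0)·(4/5) = 1.
r2: (9)·(1/5) + (-2)·(4/5) = 1/5.
r3: (2)·(1/5) + (8)·(4/5) = 34/5.
The best pure response is r3 with expected payoff 34/5.

34/5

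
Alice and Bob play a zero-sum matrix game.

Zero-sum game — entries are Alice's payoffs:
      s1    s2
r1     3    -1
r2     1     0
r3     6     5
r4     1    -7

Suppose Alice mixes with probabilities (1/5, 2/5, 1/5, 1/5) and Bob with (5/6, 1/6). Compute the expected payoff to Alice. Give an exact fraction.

Against (5/6, 1/6), each row's expected payoff is r1: 7/3; r2: 5/6; r3: 35/6; r4: -1/3.
Taking the (1/5, 2/5, 1/5, 1/5)-weighted average: (1/5)·(7/3) + (2/5)·(5/6) + (1/5)·(35/6) + (1/5)·(-1/3) = 19/10.

19/10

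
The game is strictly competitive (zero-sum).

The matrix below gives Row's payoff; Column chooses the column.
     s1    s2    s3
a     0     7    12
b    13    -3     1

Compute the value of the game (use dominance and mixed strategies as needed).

Column s3 is strictly dominated by s2 for Column (it gives Row more in every row).
The remaining 2×2 game on (a, b) × (s1, s2) has no saddle point. Let Row play a with probability p; indifference gives 13(1−p) = 7p − 3(1−p), so p = 16/23.
Similarly Column's optimal q on s1 is 10/23, and the value is 0·(10/23) + (7)·(13/23) = 91/23.

91/23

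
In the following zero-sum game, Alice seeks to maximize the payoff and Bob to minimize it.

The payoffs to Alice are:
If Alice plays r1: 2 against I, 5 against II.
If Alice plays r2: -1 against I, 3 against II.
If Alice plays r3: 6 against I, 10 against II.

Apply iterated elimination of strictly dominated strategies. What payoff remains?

Column II is strictly dominated by I for Bob (2<5, -1<3, 6<10); eliminate II.
Row r2 is strictly dominated by row r1 (2>-1); eliminate r2.
Row r1 is strictly dominated by row r3 (6>2); eliminate r1.
Only (r3, I) remains, with payoff 6.

6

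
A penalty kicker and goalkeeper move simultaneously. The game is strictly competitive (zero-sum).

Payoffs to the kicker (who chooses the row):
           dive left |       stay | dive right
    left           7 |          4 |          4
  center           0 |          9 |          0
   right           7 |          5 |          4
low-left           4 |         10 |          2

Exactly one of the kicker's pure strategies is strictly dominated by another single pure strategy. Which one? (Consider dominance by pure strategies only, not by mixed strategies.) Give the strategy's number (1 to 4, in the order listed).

2

Compare center with low-left: 4 > 0, 10 > 9, 2 > 0.
So low-left strictly dominates center for the kicker; center is strictly dominated.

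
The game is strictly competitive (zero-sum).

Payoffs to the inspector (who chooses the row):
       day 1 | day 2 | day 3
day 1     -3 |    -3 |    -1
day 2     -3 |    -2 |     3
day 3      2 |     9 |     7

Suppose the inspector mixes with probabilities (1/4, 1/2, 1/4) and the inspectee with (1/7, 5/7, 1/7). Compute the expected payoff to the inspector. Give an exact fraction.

Against (1/7, 5/7, 1/7), each row's expected payoff is day 1: -19/7; day 2: -10/7; day 3: 54/7.
Taking the (1/4, 1/2, 1/4)-weighted average: (1/4)·(-19/7) + (1/2)·(-10/7) + (1/4)·(54/7) = 15/28.

15/28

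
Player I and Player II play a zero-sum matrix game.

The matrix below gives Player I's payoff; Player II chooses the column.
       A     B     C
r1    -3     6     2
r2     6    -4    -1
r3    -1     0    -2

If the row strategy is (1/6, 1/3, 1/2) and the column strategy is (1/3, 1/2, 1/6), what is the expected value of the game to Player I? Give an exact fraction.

Against (1/3, 1/2, 1/6), each row's expected payoff is r1: 7/3; r2: -1/6; r3: -2/3.
Taking the (1/6, 1/3, 1/2)-weighted average: (1/6)·(7/3) + (1/3)·(-1/6) + (1/2)·(-2/3) = 0.

0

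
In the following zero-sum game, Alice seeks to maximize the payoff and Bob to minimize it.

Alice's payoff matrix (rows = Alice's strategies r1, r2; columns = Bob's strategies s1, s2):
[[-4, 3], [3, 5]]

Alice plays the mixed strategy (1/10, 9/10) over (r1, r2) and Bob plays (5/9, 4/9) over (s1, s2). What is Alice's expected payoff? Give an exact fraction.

307/90

Against (5/9, 4/9), each row's expected payoff is r1: -8/9; r2: 35/9.
Taking the (1/10, 9/10)-weighted average: (1/10)·(-8/9) + (9/10)·(35/9) = 307/90.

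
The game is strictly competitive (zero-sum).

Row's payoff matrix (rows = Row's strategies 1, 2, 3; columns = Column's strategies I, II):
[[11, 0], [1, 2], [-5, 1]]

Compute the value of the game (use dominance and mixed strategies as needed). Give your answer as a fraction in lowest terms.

11/6

Row 3 is strictly dominated by row 2, so Row never plays it.
The remaining 2×2 game on (1, 2) × (I, II) has no saddle point. Let Row play 1 with probability p; indifference gives 11p + (1−p) = 2(1−p), so p = 1/12.
Similarly Column's optimal q on I is 1/6, and the value is 11·(1/6) + (0)·(5/6) = 11/6.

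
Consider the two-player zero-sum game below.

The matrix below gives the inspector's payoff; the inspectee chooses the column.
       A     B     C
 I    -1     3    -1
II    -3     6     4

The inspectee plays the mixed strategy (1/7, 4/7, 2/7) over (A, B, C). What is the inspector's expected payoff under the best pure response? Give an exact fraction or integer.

I: (-1)·(1/7) + (3)·(4/7) + (-1)·(2/7) = 9/7.
II: (-3)·(1/7) + (6)·(4/7) + (4)·(2/7) = 29/7.
The best pure response is II with expected payoff 29/7.

29/7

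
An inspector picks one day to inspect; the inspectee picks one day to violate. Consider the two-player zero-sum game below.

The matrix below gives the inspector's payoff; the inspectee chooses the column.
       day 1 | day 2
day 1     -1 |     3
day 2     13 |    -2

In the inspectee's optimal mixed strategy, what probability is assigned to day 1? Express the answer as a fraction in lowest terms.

Row minima are -1 and -2, so the inspector's maximin is -1; column maxima are 13 and 3, so the inspectee's minimax is 3. These differ, so the equilibrium is in mixed strategies.
Let the inspectee play day 1 with probability q. The inspector is indifferent when −q + 3(1−q) = 13q − 2(1−q), giving q = 5/19.

5/19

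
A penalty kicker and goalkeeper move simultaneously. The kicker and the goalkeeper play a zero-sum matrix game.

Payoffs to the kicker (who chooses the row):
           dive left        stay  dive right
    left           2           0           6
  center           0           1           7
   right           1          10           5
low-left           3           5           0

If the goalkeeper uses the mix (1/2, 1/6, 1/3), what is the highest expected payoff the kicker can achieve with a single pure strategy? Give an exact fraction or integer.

left: (2)·(1/2) + (0)·(1/6) + (6)·(1/3) = 3.
center: (0)·(1/2) + (1)·(1/6) + (7)·(1/3) = 5/2.
right: (1)·(1/2) + (10)·(1/6) + (5)·(1/3) = 23/6.
low-left: (3)·(1/2) + (5)·(1/6) + (0)·(1/3) = 7/3.
The best pure response is right with expected payoff 23/6.

23/6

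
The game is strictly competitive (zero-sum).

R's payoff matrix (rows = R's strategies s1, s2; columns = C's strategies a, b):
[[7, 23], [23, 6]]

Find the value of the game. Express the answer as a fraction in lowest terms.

487/33

Row minima are 7 and 6, so R's maximin is 7; column maxima are 23 and 23, so C's minimax is 23. These differ, so the equilibrium is in mixed strategies.
Let R play s1 with probability p. C is indifferent when 7p + 23(1−p) = 23p + 6(1−p), giving p = 17/33.
Let C play a with probability q. R is indifferent when 7q + 23(1−q) = 23q + 6(1−q), giving q = 17/33.
The value is 7·(17/33) + (23)·(16/33) = 487/33.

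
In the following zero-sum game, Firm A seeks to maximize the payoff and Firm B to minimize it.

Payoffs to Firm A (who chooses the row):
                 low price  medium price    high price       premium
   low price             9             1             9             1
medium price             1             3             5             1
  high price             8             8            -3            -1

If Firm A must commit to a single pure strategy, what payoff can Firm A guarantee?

1

The worst-case payoff for each row is low price: 1, medium price: 1, high price: -3.
The best of these is 1.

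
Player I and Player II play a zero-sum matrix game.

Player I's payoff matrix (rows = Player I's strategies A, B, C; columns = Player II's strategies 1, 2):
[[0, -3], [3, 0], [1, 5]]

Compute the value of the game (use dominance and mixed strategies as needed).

15/7

Row A is strictly dominated by row B, so Player I never plays it.
The remaining 2×2 game on (B, C) × (1, 2) has no saddle point. Let Player I play B with probability p; indifference gives 3p + (1−p) = 5(1−p), so p = 4/7.
Similarly Player II's optimal q on 1 is 5/7, and the value is 3·(5/7) + (0)·(2/7) = 15/7.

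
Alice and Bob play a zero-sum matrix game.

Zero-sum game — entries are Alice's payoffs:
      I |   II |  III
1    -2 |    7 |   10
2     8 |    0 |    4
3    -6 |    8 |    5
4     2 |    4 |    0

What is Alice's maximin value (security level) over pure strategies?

The worst-case payoff for each row is 1: -2, 2: 0, 3: -6, 4: 0.
The best of these is 0.

0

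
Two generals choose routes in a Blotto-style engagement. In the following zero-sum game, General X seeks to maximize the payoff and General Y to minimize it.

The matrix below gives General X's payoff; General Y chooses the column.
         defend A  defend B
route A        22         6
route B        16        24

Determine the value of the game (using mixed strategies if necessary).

Row minima are 6 and 16, so General X's maximin is 16; column maxima are 22 and 24, so General Y's minimax is 22. These differ, so the equilibrium is in mixed strategies.
Let General X play route A with probability p. General Y is indifferent when 22p + 16(1−p) = 6p + 24(1−p), giving p = 1/3.
Let General Y play defend A with probability q. General X is indifferent when 22q + 6(1−q) = 16q + 24(1−q), giving q = 3/4.
The value is 22·(3/4) + (6)·(1/4) = 18.

18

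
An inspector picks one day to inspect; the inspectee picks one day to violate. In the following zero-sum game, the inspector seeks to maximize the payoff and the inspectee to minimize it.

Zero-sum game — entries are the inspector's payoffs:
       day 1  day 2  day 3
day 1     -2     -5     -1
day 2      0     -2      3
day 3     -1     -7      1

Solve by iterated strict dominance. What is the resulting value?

-2

Column day 1 is strictly dominated by day 2 for the inspectee (-5<-2, -2<0, -7<-1); eliminate day 1.
Column day 3 is strictly dominated by day 2 for the inspectee (-5<-1, -2<3, -7<1); eliminate day 3.
Row day 3 is strictly dominated by row day 1 (-5>-7); eliminate day 3.
Row day 1 is strictly dominated by row day 2 (-2>-5); eliminate day 1.
Only (day 2, day 2) remains, with payoff -2.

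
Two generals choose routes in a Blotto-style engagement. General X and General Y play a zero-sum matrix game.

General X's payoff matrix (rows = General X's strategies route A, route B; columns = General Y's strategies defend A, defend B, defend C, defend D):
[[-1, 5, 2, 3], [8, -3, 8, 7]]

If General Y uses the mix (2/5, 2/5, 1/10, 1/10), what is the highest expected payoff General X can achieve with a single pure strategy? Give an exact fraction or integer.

route A: (-1)·(2/5) + (5)·(2/5) + (2)·(1/10) + (3)·(1/10) = 21/10.
route B: (8)·(2/5) + (-3)·(2/5) + (8)·(1/10) + (7)·(1/10) = 7/2.
The best pure response is route B with expected payoff 7/2.

7/2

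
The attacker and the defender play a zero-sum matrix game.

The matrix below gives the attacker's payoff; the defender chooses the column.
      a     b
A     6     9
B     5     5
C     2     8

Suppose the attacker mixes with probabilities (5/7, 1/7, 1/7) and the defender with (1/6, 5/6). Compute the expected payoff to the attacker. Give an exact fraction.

109/14

Against (1/6, 5/6), each row's expected payoff is A: 17/2; B: 5; C: 7.
Taking the (5/7, 1/7, 1/7)-weighted average: (5/7)·(17/2) + (1/7)·(5) + (1/7)·(7) = 109/14.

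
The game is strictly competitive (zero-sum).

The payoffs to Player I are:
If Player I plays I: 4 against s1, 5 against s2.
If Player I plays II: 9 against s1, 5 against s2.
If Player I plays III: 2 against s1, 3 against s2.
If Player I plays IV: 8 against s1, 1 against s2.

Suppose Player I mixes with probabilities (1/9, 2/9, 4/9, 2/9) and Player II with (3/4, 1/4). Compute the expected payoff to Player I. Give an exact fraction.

167/36

Against (3/4, 1/4), each row's expected payoff is I: 17/4; II: 8; III: 9/4; IV: 25/4.
Taking the (1/9, 2/9, 4/9, 2/9)-weighted average: (1/9)·(17/4) + (2/9)·(8) + (4/9)·(9/4) + (2/9)·(25/4) = 167/36.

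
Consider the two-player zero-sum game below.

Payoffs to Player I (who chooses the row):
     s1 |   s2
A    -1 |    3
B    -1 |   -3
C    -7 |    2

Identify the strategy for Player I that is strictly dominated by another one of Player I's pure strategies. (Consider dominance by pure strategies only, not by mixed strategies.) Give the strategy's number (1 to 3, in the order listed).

Compare C with A: -1 > -7, 3 > 2.
So A strictly dominates C for Player I; C is strictly dominated.

3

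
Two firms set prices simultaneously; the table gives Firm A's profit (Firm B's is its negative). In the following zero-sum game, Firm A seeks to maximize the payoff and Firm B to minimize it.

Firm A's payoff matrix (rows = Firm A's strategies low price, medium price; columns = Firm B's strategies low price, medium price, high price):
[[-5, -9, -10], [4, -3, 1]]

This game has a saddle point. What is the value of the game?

Row minima: -10, -3 → Firm A's maximin is -3.
Column maxima: 4, -3, 1 → Firm B's minimax is -3.
They coincide at (medium price, medium price), so the value is -3.

-3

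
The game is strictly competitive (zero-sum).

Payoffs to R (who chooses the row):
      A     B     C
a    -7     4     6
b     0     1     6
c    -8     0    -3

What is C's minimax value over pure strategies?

0

The worst case (largest entry) in each column is A: 0, B: 4, C: 6.
The best (smallest) of these is 0.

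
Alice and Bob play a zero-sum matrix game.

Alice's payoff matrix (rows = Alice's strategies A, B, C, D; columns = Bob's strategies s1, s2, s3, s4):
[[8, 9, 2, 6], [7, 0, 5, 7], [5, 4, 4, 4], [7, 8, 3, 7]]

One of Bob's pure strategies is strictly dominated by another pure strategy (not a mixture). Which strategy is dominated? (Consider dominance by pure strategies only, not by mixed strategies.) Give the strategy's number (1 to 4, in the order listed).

Bob prefers columns that give Alice less. Compare s1 with s3: 2 < 8, 5 < 7, 4 < 5, 3 < 7.
So s3 strictly dominates s1 for Bob; s1 is strictly dominated.

1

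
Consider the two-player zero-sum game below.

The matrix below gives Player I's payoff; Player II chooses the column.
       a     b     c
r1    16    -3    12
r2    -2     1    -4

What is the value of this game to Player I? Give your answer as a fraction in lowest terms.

Column a is strictly dominated by c for Player II (it gives Player I more in every row).
The remaining 2×2 game on (r1, r2) × (b, c) has no saddle point. Let Player I play r1 with probability p; indifference gives −3p + (1−p) = 12p − 4(1−p), so p = 1/4.
Similarly Player II's optimal q on b is 4/5, and the value is -3·(4/5) + (12)·(1/5) = 0.

0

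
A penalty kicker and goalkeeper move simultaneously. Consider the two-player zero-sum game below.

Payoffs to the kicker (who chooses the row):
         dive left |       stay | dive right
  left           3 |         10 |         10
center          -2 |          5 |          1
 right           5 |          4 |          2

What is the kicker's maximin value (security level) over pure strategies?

The worst-case payoff for each row is left: 3, center: -2, right: 2.
The best of these is 3.

3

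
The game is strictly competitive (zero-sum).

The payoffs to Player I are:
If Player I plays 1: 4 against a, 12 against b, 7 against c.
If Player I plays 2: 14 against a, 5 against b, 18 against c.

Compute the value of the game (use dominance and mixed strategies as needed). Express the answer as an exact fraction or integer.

Column c is strictly dominated by a for Player II (it gives Player I more in every row).
The remaining 2×2 game on (1, 2) × (a, b) has no saddle point. Let Player I play 1 with probability p; indifference gives 4p + 14(1−p) = 12p + 5(1−p), so p = 9/17.
Similarly Player II's optimal q on a is 7/17, and the value is 4·(7/17) + (12)·(10/17) = 148/17.

148/17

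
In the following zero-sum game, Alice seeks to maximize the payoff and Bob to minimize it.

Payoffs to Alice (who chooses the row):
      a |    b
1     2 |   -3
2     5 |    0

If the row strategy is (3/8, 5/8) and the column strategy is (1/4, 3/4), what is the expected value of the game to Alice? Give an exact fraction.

1/8

Against (1/4, 3/4), each row's expected payoff is 1: -7/4; 2: 5/4.
Taking the (3/8, 5/8)-weighted average: (3/8)·(-7/4) + (5/8)·(5/4) = 1/8.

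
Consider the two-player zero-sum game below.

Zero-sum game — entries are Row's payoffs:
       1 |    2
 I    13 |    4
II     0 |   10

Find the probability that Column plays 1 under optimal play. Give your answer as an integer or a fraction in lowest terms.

6/19

Row minima are 4 and 0, so Row's maximin is 4; column maxima are 13 and 10, so Column's minimax is 10. These differ, so the equilibrium is in mixed strategies.
Let Column play 1 with probability q. Row is indifferent when 13q + 4(1−q) = 10(1−q), giving q = 6/19.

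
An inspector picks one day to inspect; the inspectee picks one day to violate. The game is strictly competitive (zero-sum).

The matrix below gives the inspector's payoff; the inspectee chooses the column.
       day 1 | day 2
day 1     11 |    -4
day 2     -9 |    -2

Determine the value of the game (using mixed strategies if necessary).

-29/11

Row minima are -4 and -9, so the inspector's maximin is -4; column maxima are 11 and -2, so the inspectee's minimax is -2. These differ, so the equilibrium is in mixed strategies.
Let the inspector play day 1 with probability p. The inspectee is indifferent when 11p − 9(1−p) = −4p − 2(1−p), giving p = 7/22.
Let the inspectee play day 1 with probability q. The inspector is indifferent when 11q − 4(1−q) = −9q − 2(1−q), giving q = 1/11.
The value is 11·(1/11) + (-4)·(10/11) = -29/11.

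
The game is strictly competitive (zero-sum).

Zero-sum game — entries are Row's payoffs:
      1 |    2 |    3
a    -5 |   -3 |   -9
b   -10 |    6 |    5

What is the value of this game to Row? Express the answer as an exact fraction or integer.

-115/19

Column 2 is strictly dominated by 3 for Column (it gives Row more in every row).
The remaining 2×2 game on (a, b) × (1, 3) has no saddle point. Let Row play a with probability p; indifference gives −5p − 10(1−p) = −9p + 5(1−p), so p = 15/19.
Similarly Column's optimal q on 1 is 14/19, and the value is -5·(14/19) + (-9)·(5/19) = -115/19.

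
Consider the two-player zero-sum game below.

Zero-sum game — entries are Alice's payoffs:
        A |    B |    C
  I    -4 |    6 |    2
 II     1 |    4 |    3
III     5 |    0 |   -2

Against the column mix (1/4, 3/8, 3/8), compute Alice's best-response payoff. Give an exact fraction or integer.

I: (-4)·(1/4) + (6)·(3/8) + (2)·(3/8) = 2.
II: (1)·(1/4) + (4)·(3/8) + (3)·(3/8) = 23/8.
III: (5)·(1/4) + (0)·(3/8) + (-2)·(3/8) = 1/2.
The best pure response is II with expected payoff 23/8.

23/8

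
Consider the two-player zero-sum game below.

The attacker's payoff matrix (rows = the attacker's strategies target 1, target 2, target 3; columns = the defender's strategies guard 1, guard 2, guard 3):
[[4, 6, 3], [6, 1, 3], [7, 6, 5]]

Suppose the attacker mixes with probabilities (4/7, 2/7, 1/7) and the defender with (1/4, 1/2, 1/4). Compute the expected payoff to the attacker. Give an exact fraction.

Against (1/4, 1/2, 1/4), each row's expected payoff is target 1: 19/4; target 2: 11/4; target 3: 6.
Taking the (4/7, 2/7, 1/7)-weighted average: (4/7)·(19/4) + (2/7)·(11/4) + (1/7)·(6) = 61/14.

61/14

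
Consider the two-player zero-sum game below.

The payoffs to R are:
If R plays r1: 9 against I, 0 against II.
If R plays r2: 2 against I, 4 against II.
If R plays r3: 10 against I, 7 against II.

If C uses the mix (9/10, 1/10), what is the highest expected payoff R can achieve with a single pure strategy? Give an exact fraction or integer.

97/10

r1: (9)·(9/10) + (0)·(1/10) = 81/10.
r2: (2)·(9/10) + (4)·(1/10) = 11/5.
r3: (10)·(9/10) + (7)·(1/10) = 97/10.
The best pure response is r3 with expected payoff 97/10.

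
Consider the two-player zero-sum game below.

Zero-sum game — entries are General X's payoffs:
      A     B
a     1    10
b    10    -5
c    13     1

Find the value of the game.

43/7

Row b is strictly dominated by row c, so General X never plays it.
The remaining 2×2 game on (a, c) × (A, B) has no saddle point. Let General X play a with probability p; indifference gives p + 13(1−p) = 10p + (1−p), so p = 4/7.
Similarly General Y's optimal q on A is 3/7, and the value is 1·(3/7) + (10)·(4/7) = 43/7.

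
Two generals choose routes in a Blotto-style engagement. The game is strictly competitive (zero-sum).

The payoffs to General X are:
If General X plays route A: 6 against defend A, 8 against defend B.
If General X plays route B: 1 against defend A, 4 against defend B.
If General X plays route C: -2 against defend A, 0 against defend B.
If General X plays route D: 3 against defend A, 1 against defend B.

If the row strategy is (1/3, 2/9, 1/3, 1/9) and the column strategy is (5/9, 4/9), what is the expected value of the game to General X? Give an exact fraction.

Against (5/9, 4/9), each row's expected payoff is route A: 62/9; route B: 7/3; route C: -10/9; route D: 19/9.
Taking the (1/3, 2/9, 1/3, 1/9)-weighted average: (1/3)·(62/9) + (2/9)·(7/3) + (1/3)·(-10/9) + (1/9)·(19/9) = 217/81.

217/81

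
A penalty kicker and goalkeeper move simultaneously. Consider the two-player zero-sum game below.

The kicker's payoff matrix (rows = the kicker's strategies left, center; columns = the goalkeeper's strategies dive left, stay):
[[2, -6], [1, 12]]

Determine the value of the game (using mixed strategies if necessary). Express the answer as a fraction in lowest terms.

30/19

Row minima are -6 and 1, so the kicker's maximin is 1; column maxima are 2 and 12, so the goalkeeper's minimax is 2. These differ, so the equilibrium is in mixed strategies.
Let the kicker play left with probability p. The goalkeeper is indifferent when 2p + (1−p) = −6p + 12(1−p), giving p = 11/19.
Let the goalkeeper play dive left with probability q. The kicker is indifferent when 2q − 6(1−q) = q + 12(1−q), giving q = 18/19.
The value is 2·(18/19) + (-6)·(1/19) = 30/19.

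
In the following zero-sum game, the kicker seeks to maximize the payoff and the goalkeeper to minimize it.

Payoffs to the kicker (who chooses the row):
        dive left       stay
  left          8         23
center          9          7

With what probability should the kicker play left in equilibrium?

Row minima are 8 and 7, so the kicker's maximin is 8; column maxima are 9 and 23, so the goalkeeper's minimax is 9. These differ, so the equilibrium is in mixed strategies.
Let the kicker play left with probability p. The goalkeeper is indifferent when 8p + 9(1−p) = 23p + 7(1−p), giving p = 2/17.

2/17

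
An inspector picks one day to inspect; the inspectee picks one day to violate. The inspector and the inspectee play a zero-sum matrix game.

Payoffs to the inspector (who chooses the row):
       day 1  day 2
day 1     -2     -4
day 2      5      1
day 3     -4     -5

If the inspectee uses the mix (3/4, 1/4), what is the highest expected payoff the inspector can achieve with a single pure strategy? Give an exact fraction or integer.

day 1: (-2)·(3/4) + (-4)·(1/4) = -5/2.
day 2: (5)·(3/4) + (1)·(1/4) = 4.
day 3: (-4)·(3/4) + (-5)·(1/4) = -17/4.
The best pure response is day 2 with expected payoff 4.

4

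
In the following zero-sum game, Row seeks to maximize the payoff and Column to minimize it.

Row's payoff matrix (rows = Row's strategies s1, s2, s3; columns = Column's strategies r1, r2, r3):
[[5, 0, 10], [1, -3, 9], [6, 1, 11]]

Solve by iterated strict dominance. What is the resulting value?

Row s2 is strictly dominated by row s1 (5>1, 0>-3, 10>9); eliminate s2.
Row s1 is strictly dominated by row s3 (6>5, 1>0, 11>10); eliminate s1.
Column r3 is strictly dominated by r1 for Column (6<11); eliminate r3.
Column r1 is strictly dominated by r2 for Column (1<6); eliminate r1.
Only (s3, r2) remains, with payoff 1.

1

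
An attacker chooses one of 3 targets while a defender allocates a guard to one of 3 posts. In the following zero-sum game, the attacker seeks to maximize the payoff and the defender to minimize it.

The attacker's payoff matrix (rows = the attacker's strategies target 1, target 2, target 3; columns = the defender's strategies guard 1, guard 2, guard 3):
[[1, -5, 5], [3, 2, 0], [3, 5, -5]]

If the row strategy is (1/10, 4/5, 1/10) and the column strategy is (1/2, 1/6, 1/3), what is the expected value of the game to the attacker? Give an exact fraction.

5/3

Against (1/2, 1/6, 1/3), each row's expected payoff is target 1: 4/3; target 2: 11/6; target 3: 2/3.
Taking the (1/10, 4/5, 1/10)-weighted average: (1/10)·(4/3) + (4/5)·(11/6) + (1/10)·(2/3) = 5/3.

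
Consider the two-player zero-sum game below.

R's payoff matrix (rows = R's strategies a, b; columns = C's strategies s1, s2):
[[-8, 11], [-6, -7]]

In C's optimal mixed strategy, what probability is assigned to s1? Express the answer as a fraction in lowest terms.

9/10

Row minima are -8 and -7, so R's maximin is -7; column maxima are -6 and 11, so C's minimax is -6. These differ, so the equilibrium is in mixed strategies.
Let C play s1 with probability q. R is indifferent when −8q + 11(1−q) = −6q − 7(1−q), giving q = 9/10.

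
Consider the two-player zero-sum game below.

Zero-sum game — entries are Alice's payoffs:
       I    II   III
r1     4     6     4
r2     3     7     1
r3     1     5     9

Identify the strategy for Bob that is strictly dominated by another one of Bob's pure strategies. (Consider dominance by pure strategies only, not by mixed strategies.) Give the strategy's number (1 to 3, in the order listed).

2

Bob prefers columns that give Alice less. Compare II with I: 4 < 6, 3 < 7, 1 < 5.
So I strictly dominates II for Bob; II is strictly dominated.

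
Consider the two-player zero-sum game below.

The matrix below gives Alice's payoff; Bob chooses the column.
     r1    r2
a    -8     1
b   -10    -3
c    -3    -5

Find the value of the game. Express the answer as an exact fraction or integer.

Row b is strictly dominated by row a, so Alice never plays it.
The remaining 2×2 game on (a, c) × (r1, r2) has no saddle point. Let Alice play a with probability p; indifference gives −8p − 3(1−p) = p − 5(1−p), so p = 2/11.
Similarly Bob's optimal q on r1 is 6/11, and the value is -8·(6/11) + (1)·(5/11) = -43/11.

-43/11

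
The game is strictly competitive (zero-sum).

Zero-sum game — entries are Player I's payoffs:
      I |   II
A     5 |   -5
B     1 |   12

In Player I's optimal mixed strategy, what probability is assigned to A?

Row minima are -5 and 1, so Player I's maximin is 1; column maxima are 5 and 12, so Player II's minimax is 5. These differ, so the equilibrium is in mixed strategies.
Let Player I play A with probability p. Player II is indifferent when 5p + (1−p) = −5p + 12(1−p), giving p = 11/21.

11/21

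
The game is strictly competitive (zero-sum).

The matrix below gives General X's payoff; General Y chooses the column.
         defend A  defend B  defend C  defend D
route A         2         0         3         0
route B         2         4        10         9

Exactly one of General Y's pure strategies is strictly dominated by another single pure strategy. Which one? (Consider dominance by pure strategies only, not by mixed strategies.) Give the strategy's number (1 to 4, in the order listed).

General Y prefers columns that give General X less. Compare defend C with defend A: 2 < 3, 2 < 10.
So defend A strictly dominates defend C for General Y; defend C is strictly dominated.

3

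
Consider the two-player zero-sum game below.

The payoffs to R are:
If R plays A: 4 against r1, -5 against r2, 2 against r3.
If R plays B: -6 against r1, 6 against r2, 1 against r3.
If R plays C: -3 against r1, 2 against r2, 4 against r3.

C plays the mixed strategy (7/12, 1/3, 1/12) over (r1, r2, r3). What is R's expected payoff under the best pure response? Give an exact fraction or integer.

A: (4)·(7/12) + (-5)·(1/3) + (2)·(1/12) = 5/6.
B: (-6)·(7/12) + (6)·(1/3) + (1)·(1/12) = -17/12.
C: (-3)·(7/12) + (2)·(1/3) + (4)·(1/12) = -3/4.
The best pure response is A with expected payoff 5/6.

5/6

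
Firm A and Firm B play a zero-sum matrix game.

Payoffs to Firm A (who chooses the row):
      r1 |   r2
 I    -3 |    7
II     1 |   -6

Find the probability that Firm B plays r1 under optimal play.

13/17

Row minima are -3 and -6, so Firm A's maximin is -3; column maxima are 1 and 7, so Firm B's minimax is 1. These differ, so the equilibrium is in mixed strategies.
Let Firm B play r1 with probability q. Firm A is indifferent when −3q + 7(1−q) = q − 6(1−q), giving q = 13/17.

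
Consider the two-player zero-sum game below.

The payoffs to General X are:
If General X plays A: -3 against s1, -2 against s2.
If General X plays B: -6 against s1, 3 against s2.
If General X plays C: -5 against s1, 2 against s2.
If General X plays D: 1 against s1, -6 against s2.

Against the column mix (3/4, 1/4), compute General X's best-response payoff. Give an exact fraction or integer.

-3/4

A: (-3)·(3/4) + (-2)·(1/4) = -11/4.
B: (-6)·(3/4) + (3)·(1/4) = -15/4.
C: (-5)·(3/4) + (2)·(1/4) = -13/4.
D: (1)·(3/4) + (-6)·(1/4) = -3/4.
The best pure response is D with expected payoff -3/4.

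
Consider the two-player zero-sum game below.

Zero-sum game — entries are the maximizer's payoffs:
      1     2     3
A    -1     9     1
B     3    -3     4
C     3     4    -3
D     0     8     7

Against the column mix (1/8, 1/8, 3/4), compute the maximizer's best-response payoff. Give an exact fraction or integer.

A: (-1)·(1/8) + (9)·(1/8) + (1)·(3/4) = 7/4.
B: (3)·(1/8) + (-3)·(1/8) + (4)·(3/4) = 3.
C: (3)·(1/8) + (4)·(1/8) + (-3)·(3/4) = -11/8.
D: (0)·(1/8) + (8)·(1/8) + (7)·(3/4) = 25/4.
The best pure response is D with expected payoff 25/4.

25/4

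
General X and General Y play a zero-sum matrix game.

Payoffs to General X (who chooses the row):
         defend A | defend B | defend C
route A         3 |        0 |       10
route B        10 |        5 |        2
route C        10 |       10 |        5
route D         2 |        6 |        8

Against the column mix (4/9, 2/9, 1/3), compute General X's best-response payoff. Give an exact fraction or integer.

route A: (3)·(4/9) + (0)·(2/9) + (10)·(1/3) = 14/3.
route B: (10)·(4/9) + (5)·(2/9) + (2)·(1/3) = 56/9.
route C: (10)·(4/9) + (10)·(2/9) + (5)·(1/3) = 25/3.
route D: (2)·(4/9) + (6)·(2/9) + (8)·(1/3) = 44/9.
The best pure response is route C with expected payoff 25/3.

25/3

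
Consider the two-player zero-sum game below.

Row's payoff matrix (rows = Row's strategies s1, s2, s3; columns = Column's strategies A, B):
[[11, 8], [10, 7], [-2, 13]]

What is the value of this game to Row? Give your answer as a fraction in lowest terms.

Row s2 is strictly dominated by row s1, so Row never plays it.
The remaining 2×2 game on (s1, s3) × (A, B) has no saddle point. Let Row play s1 with probability p; indifference gives 11p − 2(1−p) = 8p + 13(1−p), so p = 5/6.
Similarly Column's optimal q on A is 5/18, and the value is 11·(5/18) + (8)·(13/18) = 53/6.

53/6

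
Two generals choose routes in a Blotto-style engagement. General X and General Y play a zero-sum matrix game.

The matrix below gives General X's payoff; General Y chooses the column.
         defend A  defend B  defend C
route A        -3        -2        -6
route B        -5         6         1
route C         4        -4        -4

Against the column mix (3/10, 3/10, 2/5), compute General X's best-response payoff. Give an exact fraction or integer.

7/10

route A: (-3)·(3/10) + (-2)·(3/10) + (-6)·(2/5) = -39/10.
route B: (-5)·(3/10) + (6)·(3/10) + (1)·(2/5) = 7/10.
route C: (4)·(3/10) + (-4)·(3/10) + (-4)·(2/5) = -8/5.
The best pure response is route B with expected payoff 7/10.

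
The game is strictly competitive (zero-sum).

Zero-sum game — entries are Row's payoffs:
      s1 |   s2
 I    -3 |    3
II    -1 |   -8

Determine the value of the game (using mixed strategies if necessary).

Row minima are -3 and -8, so Row's maximin is -3; column maxima are -1 and 3, so Column's minimax is -1. These differ, so the equilibrium is in mixed strategies.
Let Row play I with probability p. Column is indifferent when −3p − (1−p) = 3p − 8(1−p), giving p = 7/13.
Let Column play s1 with probability q. Row is indifferent when −3q + 3(1−q) = −q − 8(1−q), giving q = 11/13.
The value is -3·(11/13) + (3)·(2/13) = -27/13.

-27/13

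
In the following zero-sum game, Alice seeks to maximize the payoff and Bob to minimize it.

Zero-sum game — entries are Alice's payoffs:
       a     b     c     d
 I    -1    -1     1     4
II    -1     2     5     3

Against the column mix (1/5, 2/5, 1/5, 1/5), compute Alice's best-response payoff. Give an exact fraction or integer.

I: (-1)·(1/5) + (-1)·(2/5) + (1)·(1/5) + (4)·(1/5) = 2/5.
II: (-1)·(1/5) + (2)·(2/5) + (5)·(1/5) + (3)·(1/5) = 11/5.
The best pure response is II with expected payoff 11/5.

11/5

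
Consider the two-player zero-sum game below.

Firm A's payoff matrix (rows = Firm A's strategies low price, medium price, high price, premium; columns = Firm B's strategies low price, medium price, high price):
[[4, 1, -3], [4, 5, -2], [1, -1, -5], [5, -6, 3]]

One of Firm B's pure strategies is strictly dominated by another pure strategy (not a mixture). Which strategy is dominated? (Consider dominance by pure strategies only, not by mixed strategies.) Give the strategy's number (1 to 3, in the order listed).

1

Firm B prefers columns that give Firm A less. Compare low price with high price: -3 < 4, -2 < 4, -5 < 1, 3 < 5.
So high price strictly dominates low price for Firm B; low price is strictly dominated.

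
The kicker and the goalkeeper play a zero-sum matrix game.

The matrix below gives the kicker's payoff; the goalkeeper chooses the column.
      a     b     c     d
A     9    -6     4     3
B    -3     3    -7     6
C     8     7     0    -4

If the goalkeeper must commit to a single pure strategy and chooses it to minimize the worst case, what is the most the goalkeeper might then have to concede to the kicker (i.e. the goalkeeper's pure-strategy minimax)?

The worst case (largest entry) in each column is a: 9, b: 7, c: 4, d: 6.
The best (smallest) of these is 4.

4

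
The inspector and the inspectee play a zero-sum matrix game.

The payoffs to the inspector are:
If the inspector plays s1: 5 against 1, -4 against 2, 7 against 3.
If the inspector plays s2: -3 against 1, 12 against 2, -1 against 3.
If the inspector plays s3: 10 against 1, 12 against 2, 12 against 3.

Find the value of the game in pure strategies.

Row minima: -4, -3, 10 → the inspector's maximin is 10.
Column maxima: 10, 12, 12 → the inspectee's minimax is 10.
They coincide at (s3, 1), so the value is 10.

10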